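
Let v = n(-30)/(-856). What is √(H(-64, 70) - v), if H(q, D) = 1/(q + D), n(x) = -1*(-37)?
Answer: 7*√7062/1284 ≈ 0.45814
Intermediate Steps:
n(x) = 37
H(q, D) = 1/(D + q)
v = -37/856 (v = 37/(-856) = 37*(-1/856) = -37/856 ≈ -0.043224)
√(H(-64, 70) - v) = √(1/(70 - 64) - 1*(-37/856)) = √(1/6 + 37/856) = √(⅙ + 37/856) = √(539/2568) = 7*√7062/1284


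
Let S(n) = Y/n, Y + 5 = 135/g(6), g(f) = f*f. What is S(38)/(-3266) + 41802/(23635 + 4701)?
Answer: 56391283/38225264 ≈ 1.4752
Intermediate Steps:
g(f) = f²
Y = -5/4 (Y = -5 + 135/(6²) = -5 + 135/36 = -5 + 135*(1/36) = -5 + 15/4 = -5/4 ≈ -1.2500)
S(n) = -5/(4*n)
S(38)/(-3266) + 41802/(23635 + 4701) = -5/4/38/(-3266) + 41802/(23635 + 4701) = -5/4*1/38*(-1/3266) + 41802/28336 = -5/152*(-1/3266) + 41802*(1/28336) = 5/496432 + 20901/14168 = 56391283/38225264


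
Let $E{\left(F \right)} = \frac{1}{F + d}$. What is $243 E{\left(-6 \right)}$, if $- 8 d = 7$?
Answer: $- \frac{1944}{55} \approx -35.345$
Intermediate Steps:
$d = - \frac{7}{8}$ ($d = \left(- \frac{1}{8}\right) 7 = - \frac{7}{8} \approx -0.875$)
$E{\left(F \right)} = \frac{1}{- \frac{7}{8} + F}$ ($E{\left(F \right)} = \frac{1}{F - \frac{7}{8}} = \frac{1}{- \frac{7}{8} + F}$)
$243 E{\left(-6 \right)} = 243 \frac{8}{-7 + 8 \left(-6\right)} = 243 \frac{8}{-7 - 48} = 243 \frac{8}{-55} = 243 \cdot 8 \left(- \frac{1}{55}\right) = 243 \left(- \frac{8}{55}\right) = - \frac{1944}{55}$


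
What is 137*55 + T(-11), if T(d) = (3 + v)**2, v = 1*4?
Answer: 7584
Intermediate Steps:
v = 4
T(d) = 49 (T(d) = (3 + 4)**2 = 7**2 = 49)
137*55 + T(-11) = 137*55 + 49 = 7535 + 49 = 7584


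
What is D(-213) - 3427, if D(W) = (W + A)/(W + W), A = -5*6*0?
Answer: -6853/2 ≈ -3426.5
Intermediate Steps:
A = 0 (A = -30*0 = 0)
D(W) = ½ (D(W) = (W + 0)/(W + W) = W/((2*W)) = W*(1/(2*W)) = ½)
D(-213) - 3427 = ½ - 3427 = -6853/2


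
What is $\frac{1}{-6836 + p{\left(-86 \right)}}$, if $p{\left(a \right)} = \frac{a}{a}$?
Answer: $- \frac{1}{6835} \approx -0.00014631$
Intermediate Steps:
$p{\left(a \right)} = 1$
$\frac{1}{-6836 + p{\left(-86 \right)}} = \frac{1}{-6836 + 1} = \frac{1}{-6835} = - \frac{1}{6835}$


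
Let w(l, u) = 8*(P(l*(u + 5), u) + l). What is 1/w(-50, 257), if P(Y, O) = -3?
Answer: -1/424 ≈ -0.0023585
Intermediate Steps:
w(l, u) = -24 + 8*l (w(l, u) = 8*(-3 + l) = -24 + 8*l)
1/w(-50, 257) = 1/(-24 + 8*(-50)) = 1/(-24 - 400) = 1/(-424) = -1/424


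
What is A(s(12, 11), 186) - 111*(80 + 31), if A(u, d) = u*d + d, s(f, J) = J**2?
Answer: 10371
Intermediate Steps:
A(u, d) = d + d*u (A(u, d) = d*u + d = d + d*u)
A(s(12, 11), 186) - 111*(80 + 31) = 186*(1 + 11**2) - 111*(80 + 31) = 186*(1 + 121) - 111*111 = 186*122 - 12321 = 22692 - 12321 = 10371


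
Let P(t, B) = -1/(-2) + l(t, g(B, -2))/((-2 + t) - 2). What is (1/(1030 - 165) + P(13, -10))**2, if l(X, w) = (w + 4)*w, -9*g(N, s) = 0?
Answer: 751689/2992900 ≈ 0.25116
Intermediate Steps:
g(N, s) = 0 (g(N, s) = -1/9*0 = 0)
l(X, w) = w*(4 + w) (l(X, w) = (4 + w)*w = w*(4 + w))
P(t, B) = 1/2 (P(t, B) = -1/(-2) + (0*(4 + 0))/((-2 + t) - 2) = -1*(-1/2) + (0*4)/(-4 + t) = 1/2 + 0/(-4 + t) = 1/2 + 0 = 1/2)
(1/(1030 - 165) + P(13, -10))**2 = (1/(1030 - 165) + 1/2)**2 = (1/865 + 1/2)**2 = (867/1730)**2 = 751689/2992900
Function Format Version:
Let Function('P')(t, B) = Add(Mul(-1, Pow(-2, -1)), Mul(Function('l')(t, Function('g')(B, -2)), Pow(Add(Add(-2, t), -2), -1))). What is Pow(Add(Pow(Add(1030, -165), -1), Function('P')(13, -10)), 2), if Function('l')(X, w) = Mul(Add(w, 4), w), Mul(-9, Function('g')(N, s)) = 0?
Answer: Rational(751689, 2992900) ≈ 0.25116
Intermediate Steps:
Function('g')(N, s) = 0 (Function('g')(N, s) = Mul(Rational(-1, 9), 0) = 0)
Function('l')(X, w) = Mul(w, Add(4, w)) (Function('l')(X, w) = Mul(Add(4, w), w) = Mul(w, Add(4, w)))
Function('P')(t, B) = Rational(1, 2) (Function('P')(t, B) = Add(Mul(-1, Pow(-2, -1)), Mul(Mul(0, Add(4, 0)), Pow(Add(Add(-2, t), -2), -1))) = Add(Mul(-1, Rational(-1, 2)), Mul(Mul(0, 4), Pow(Add(-4, t), -1))) = Add(Rational(1, 2), Mul(0, Pow(Add(-4, t), -1))) = Add(Rational(1, 2), 0) = Rational(1, 2))
Pow(Add(Pow(Add(1030, -165), -1), Function('P')(13, -10)), 2) = Pow(Add(Pow(Add(1030, -165), -1), Rational(1, 2)), 2) = Pow(Add(Pow(865, -1), Rational(1, 2)), 2) = Pow(Add(Rational(1, 865), Rational(1, 2)), 2) = Pow(Rational(867, 1730), 2) = Rational(751689, 2992900)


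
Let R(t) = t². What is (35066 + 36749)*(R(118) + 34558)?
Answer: 3481734830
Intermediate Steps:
(35066 + 36749)*(R(118) + 34558) = (35066 + 36749)*(118² + 34558) = 71815*(13924 + 34558) = 71815*48482 = 3481734830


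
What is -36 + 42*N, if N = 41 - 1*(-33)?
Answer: 3072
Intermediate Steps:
N = 74 (N = 41 + 33 = 74)
-36 + 42*N = -36 + 42*74 = -36 + 3108 = 3072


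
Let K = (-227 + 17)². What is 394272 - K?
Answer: 350172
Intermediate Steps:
K = 44100 (K = (-210)² = 44100)
394272 - K = 394272 - 1*44100 = 394272 - 44100 = 350172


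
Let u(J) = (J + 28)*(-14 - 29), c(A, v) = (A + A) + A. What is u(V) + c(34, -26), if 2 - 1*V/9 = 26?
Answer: 8186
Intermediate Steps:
c(A, v) = 3*A (c(A, v) = 2*A + A = 3*A)
V = -216 (V = 18 - 9*26 = 18 - 234 = -216)
u(J) = -1204 - 43*J (u(J) = (28 + J)*(-43) = -1204 - 43*J)
u(V) + c(34, -26) = (-1204 - 43*(-216)) + 3*34 = (-1204 + 9288) + 102 = 8084 + 102 = 8186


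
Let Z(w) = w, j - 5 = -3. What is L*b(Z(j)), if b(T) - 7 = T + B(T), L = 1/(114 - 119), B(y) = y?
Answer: -11/5 ≈ -2.2000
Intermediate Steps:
j = 2 (j = 5 - 3 = 2)
L = -⅕ (L = 1/(-5) = -⅕ ≈ -0.20000)
b(T) = 7 + 2*T (b(T) = 7 + (T + T) = 7 + 2*T)
L*b(Z(j)) = -(7 + 2*2)/5 = -(7 + 4)/5 = -⅕*11 = -11/5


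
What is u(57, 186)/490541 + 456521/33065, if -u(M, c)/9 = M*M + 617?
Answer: 222791804251/16219738165 ≈ 13.736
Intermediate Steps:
u(M, c) = -5553 - 9*M² (u(M, c) = -9*(M*M + 617) = -9*(M² + 617) = -9*(617 + M²) = -5553 - 9*M²)
u(57, 186)/490541 + 456521/33065 = (-5553 - 9*57²)/490541 + 456521/33065 = (-5553 - 9*3249)*(1/490541) + 456521*(1/33065) = (-5553 - 29241)*(1/490541) + 456521/33065 = -34794*1/490541 + 456521/33065 = -34794/490541 + 456521/33065 = 222791804251/16219738165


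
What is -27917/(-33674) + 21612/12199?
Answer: 1068321971/410789126 ≈ 2.6007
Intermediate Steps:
-27917/(-33674) + 21612/12199 = -27917*(-1/33674) + 21612*(1/12199) = 27917/33674 + 21612/12199 = 1068321971/410789126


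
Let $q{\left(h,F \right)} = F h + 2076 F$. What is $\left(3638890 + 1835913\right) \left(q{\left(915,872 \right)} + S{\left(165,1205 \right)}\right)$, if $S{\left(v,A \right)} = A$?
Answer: $14285715531671$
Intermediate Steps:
$q{\left(h,F \right)} = 2076 F + F h$
$\left(3638890 + 1835913\right) \left(q{\left(915,872 \right)} + S{\left(165,1205 \right)}\right) = \left(3638890 + 1835913\right) \left(872 \left(2076 + 915\right) + 1205\right) = 5474803 \left(872 \cdot 2991 + 1205\right) = 5474803 \left(2608152 + 1205\right) = 5474803 \cdot 2609357 = 14285715531671$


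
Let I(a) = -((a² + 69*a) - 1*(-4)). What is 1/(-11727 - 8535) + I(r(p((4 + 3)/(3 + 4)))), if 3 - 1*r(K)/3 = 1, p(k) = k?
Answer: -9198949/20262 ≈ -454.00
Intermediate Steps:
r(K) = 6 (r(K) = 9 - 3*1 = 9 - 3 = 6)
I(a) = -4 - a² - 69*a (I(a) = -((a² + 69*a) + 4) = -(4 + a² + 69*a) = -4 - a² - 69*a)
1/(-11727 - 8535) + I(r(p((4 + 3)/(3 + 4)))) = 1/(-11727 - 8535) + (-4 - 1*6² - 69*6) = 1/(-20262) + (-4 - 1*36 - 414) = -1/20262 + (-4 - 36 - 414) = -1/20262 - 454 = -9198949/20262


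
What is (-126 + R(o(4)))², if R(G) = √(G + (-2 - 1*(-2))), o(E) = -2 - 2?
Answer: 15872 - 504*I ≈ 15872.0 - 504.0*I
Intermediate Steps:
o(E) = -4
R(G) = √G (R(G) = √(G + (-2 + 2)) = √(G + 0) = √G)
(-126 + R(o(4)))² = (-126 + √(-4))² = (-126 + 2*I)²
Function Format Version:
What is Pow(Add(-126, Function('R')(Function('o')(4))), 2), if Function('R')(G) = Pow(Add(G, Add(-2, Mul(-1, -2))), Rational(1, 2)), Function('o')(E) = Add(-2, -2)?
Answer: Add(15872, Mul(-504, I)) ≈ Add(15872., Mul(-504.00, I))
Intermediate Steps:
Function('o')(E) = -4
Function('R')(G) = Pow(G, Rational(1, 2)) (Function('R')(G) = Pow(Add(G, Add(-2, 2)), Rational(1, 2)) = Pow(Add(G, 0), Rational(1, 2)) = Pow(G, Rational(1, 2)))
Pow(Add(-126, Function('R')(Function('o')(4))), 2) = Pow(Add(-126, Pow(-4, Rational(1, 2))), 2) = Pow(Add(-126, Mul(2, I)), 2)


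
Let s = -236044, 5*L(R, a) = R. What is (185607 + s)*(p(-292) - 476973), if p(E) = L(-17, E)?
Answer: 120286293434/5 ≈ 2.4057e+10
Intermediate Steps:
L(R, a) = R/5
p(E) = -17/5 (p(E) = (⅕)*(-17) = -17/5)
(185607 + s)*(p(-292) - 476973) = (185607 - 236044)*(-17/5 - 476973) = -50437*(-2384882/5) = 120286293434/5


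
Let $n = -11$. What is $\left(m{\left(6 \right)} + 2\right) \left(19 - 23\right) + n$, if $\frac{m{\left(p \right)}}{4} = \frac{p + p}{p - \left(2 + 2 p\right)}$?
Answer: $5$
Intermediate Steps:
$m{\left(p \right)} = \frac{8 p}{-2 - p}$ ($m{\left(p \right)} = 4 \frac{p + p}{p - \left(2 + 2 p\right)} = 4 \frac{2 p}{p - \left(2 + 2 p\right)} = 4 \frac{2 p}{-2 - p} = \frac{8 p}{-2 - p}$)
$\left(m{\left(6 \right)} + 2\right) \left(19 - 23\right) + n = \left(\left(-8\right) 6 \frac{1}{2 + 6} + 2\right) \left(19 - 23\right) - 11 = \left(\left(-8\right) 6 \cdot \frac{1}{8} + 2\right) \left(-4\right) - 11 = \left(-6 + 2\right) \left(-4\right) - 11 = \left(-4\right) \left(-4\right) - 11 = 16 - 11 = 5$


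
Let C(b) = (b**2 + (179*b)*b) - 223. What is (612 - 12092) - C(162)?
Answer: -4735177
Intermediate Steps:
C(b) = -223 + 180*b**2 (C(b) = (b**2 + 179*b**2) - 223 = 180*b**2 - 223 = -223 + 180*b**2)
(612 - 12092) - C(162) = (612 - 12092) - (-223 + 180*162**2) = -11480 - (-223 + 180*26244) = -11480 - (-223 + 4723920) = -11480 - 1*4723697 = -11480 - 4723697 = -4735177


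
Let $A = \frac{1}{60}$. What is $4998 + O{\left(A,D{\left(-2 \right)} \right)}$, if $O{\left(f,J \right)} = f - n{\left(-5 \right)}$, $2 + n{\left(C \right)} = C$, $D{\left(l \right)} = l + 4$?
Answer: $\frac{300301}{60} \approx 5005.0$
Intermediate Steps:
$D{\left(l \right)} = 4 + l$
$n{\left(C \right)} = -2 + C$
$A = \frac{1}{60} \approx 0.016667$
$O{\left(f,J \right)} = 7 + f$ ($O{\left(f,J \right)} = f - \left(-2 - 5\right) = f - -7 = f + 7 = 7 + f$)
$4998 + O{\left(A,D{\left(-2 \right)} \right)} = 4998 + \left(7 + \frac{1}{60}\right) = 4998 + \frac{421}{60} = \frac{300301}{60}$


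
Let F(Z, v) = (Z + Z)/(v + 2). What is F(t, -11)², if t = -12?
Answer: 64/9 ≈ 7.1111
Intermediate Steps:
F(Z, v) = 2*Z/(2 + v) (F(Z, v) = (2*Z)/(2 + v) = 2*Z/(2 + v))
F(t, -11)² = (2*(-12)/(2 - 11))² = (2*(-12)/(-9))² = (2*(-12)*(-⅑))² = (8/3)² = 64/9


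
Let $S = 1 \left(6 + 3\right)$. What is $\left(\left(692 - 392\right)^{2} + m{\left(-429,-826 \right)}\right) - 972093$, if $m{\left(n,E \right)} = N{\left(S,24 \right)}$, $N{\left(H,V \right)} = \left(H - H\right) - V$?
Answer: $-882117$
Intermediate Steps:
$S = 9$ ($S = 1 \cdot 9 = 9$)
$N{\left(H,V \right)} = - V$ ($N{\left(H,V \right)} = 0 - V = - V$)
$m{\left(n,E \right)} = -24$ ($m{\left(n,E \right)} = \left(-1\right) 24 = -24$)
$\left(\left(692 - 392\right)^{2} + m{\left(-429,-826 \right)}\right) - 972093 = \left(\left(692 - 392\right)^{2} - 24\right) - 972093 = \left(300^{2} - 24\right) - 972093 = \left(90000 - 24\right) - 972093 = 89976 - 972093 = -882117$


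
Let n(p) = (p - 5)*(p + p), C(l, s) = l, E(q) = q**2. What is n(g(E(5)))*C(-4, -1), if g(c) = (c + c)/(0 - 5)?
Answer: -1200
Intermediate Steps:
g(c) = -2*c/5 (g(c) = (2*c)/(-5) = (2*c)*(-1/5) = -2*c/5)
n(p) = 2*p*(-5 + p) (n(p) = (-5 + p)*(2*p) = 2*p*(-5 + p))
n(g(E(5)))*C(-4, -1) = (2*(-2/5*5**2)*(-5 - 2/5*5**2))*(-4) = (2*(-2/5*25)*(-5 - 2/5*25))*(-4) = (2*(-10)*(-5 - 10))*(-4) = (2*(-10)*(-15))*(-4) = 300*(-4) = -1200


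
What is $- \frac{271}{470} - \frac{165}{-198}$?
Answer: $\frac{181}{705} \approx 0.25674$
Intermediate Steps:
$- \frac{271}{470} - \frac{165}{-198} = \left(-271\right) \frac{1}{470} - - \frac{5}{6} = - \frac{271}{470} + \frac{5}{6} = \frac{181}{705}$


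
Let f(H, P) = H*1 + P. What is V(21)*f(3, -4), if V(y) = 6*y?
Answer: -126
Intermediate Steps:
f(H, P) = H + P
V(21)*f(3, -4) = (6*21)*(3 - 4) = 126*(-1) = -126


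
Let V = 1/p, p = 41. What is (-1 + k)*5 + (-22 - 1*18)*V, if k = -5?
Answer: -1270/41 ≈ -30.976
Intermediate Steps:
V = 1/41 ≈ 0.024390
(-1 + k)*5 + (-22 - 1*18)*V = (-1 - 5)*5 + (-22 - 1*18)*(1/41) = -6*5 + (-22 - 18)*(1/41) = -30 - 40*1/41 = -30 - 40/41 = -1270/41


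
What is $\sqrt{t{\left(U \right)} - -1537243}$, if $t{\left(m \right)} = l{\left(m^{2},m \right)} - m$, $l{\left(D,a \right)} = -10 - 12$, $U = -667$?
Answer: $4 \sqrt{96118} \approx 1240.1$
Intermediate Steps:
$l{\left(D,a \right)} = -22$ ($l{\left(D,a \right)} = -10 - 12 = -22$)
$t{\left(m \right)} = -22 - m$
$\sqrt{t{\left(U \right)} - -1537243} = \sqrt{\left(-22 - -667\right) - -1537243} = \sqrt{\left(-22 + 667\right) + 1537243} = \sqrt{645 + 1537243} = \sqrt{1537888} = 4 \sqrt{96118}$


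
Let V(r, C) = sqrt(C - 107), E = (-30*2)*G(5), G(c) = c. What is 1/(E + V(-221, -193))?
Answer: -1/301 - I*sqrt(3)/9030 ≈ -0.0033223 - 0.00019181*I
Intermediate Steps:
E = -300 (E = -30*2*5 = -60*5 = -300)
V(r, C) = sqrt(-107 + C)
1/(E + V(-221, -193)) = 1/(-300 + sqrt(-107 - 193)) = 1/(-300 + sqrt(-300)) = 1/(-300 + 10*I*sqrt(3))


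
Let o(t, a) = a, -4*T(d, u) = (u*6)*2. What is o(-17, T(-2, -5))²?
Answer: 225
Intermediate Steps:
T(d, u) = -3*u (T(d, u) = -u*6*2/4 = -6*u*2/4 = -3*u)
o(-17, T(-2, -5))² = (-3*(-5))² = 15² = 225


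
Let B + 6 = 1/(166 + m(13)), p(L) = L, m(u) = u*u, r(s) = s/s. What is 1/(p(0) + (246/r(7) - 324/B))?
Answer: 2009/602754 ≈ 0.0033330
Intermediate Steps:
r(s) = 1
m(u) = u²
B = -2009/335 (B = -6 + 1/(166 + 13²) = -6 + 1/(166 + 169) = -6 + 1/335 = -2009/335 ≈ -5.9970)
1/(p(0) + (246/r(7) - 324/B)) = 1/(0 + (246/1 - 324/(-2009/335))) = 1/(0 + (246*1 - 324*(-335/2009))) = 1/(0 + (246 + 108540/2009)) = 1/(0 + 602754/2009) = 1/(602754/2009) = 2009/602754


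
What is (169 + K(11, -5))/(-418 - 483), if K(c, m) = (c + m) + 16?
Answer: -191/901 ≈ -0.21199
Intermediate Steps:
K(c, m) = 16 + c + m
(169 + K(11, -5))/(-418 - 483) = (169 + (16 + 11 - 5))/(-418 - 483) = (169 + 22)/(-901) = 191*(-1/901) = -191/901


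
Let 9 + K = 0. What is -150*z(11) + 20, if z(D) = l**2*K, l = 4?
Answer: 21620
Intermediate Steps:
K = -9 (K = -9 + 0 = -9)
z(D) = -144 (z(D) = 4**2*(-9) = 16*(-9) = -144)
-150*z(11) + 20 = -150*(-144) + 20 = 21600 + 20 = 21620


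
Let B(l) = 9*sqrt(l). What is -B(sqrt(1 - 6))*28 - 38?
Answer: -38 - 252*(-5)**(1/4) ≈ -304.46 - 266.46*I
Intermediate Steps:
-B(sqrt(1 - 6))*28 - 38 = -9*sqrt(sqrt(1 - 6))*28 - 38 = -9*sqrt(sqrt(-5))*28 - 38 = -9*sqrt(I*sqrt(5))*28 - 38 = -9*5**(1/4)*sqrt(I)*28 - 38 = -252*5**(1/4)*sqrt(I) - 38 = -38 - 252*5**(1/4)*sqrt(I)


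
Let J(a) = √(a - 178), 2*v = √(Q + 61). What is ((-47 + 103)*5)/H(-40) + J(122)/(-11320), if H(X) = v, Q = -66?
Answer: I*(-√14 - 633920*√5)/5660 ≈ -250.44*I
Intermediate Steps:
v = I*√5/2 (v = √(-66 + 61)/2 = √(-5)/2 = (I*√5)/2 = I*√5/2 ≈ 1.118*I)
H(X) = I*√5/2
J(a) = √(-178 + a)
((-47 + 103)*5)/H(-40) + J(122)/(-11320) = ((-47 + 103)*5)/((I*√5/2)) + √(-178 + 122)/(-11320) = (56*5)*(-2*I*√5/5) + √(-56)*(-1/11320) = 280*(-2*I*√5/5) + (2*I*√14)*(-1/11320) = -112*I*√5 - I*√14/5660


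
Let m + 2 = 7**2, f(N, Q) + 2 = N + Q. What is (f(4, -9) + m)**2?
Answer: 1600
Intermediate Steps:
f(N, Q) = -2 + N + Q (f(N, Q) = -2 + (N + Q) = -2 + N + Q)
m = 47 (m = -2 + 7**2 = -2 + 49 = 47)
(f(4, -9) + m)**2 = ((-2 + 4 - 9) + 47)**2 = (-7 + 47)**2 = 40**2 = 1600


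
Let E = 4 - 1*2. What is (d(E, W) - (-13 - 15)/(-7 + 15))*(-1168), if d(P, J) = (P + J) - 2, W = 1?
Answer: -5256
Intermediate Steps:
E = 2 (E = 4 - 2 = 2)
d(P, J) = -2 + J + P (d(P, J) = (J + P) - 2 = -2 + J + P)
(d(E, W) - (-13 - 15)/(-7 + 15))*(-1168) = ((-2 + 1 + 2) - (-13 - 15)/(-7 + 15))*(-1168) = (1 - (-28)/8)*(-1168) = (1 - 1*(-7/2))*(-1168) = (1 + 7/2)*(-1168) = (9/2)*(-1168) = -5256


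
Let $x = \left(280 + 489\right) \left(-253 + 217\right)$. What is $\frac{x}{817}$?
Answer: $- \frac{27684}{817} \approx -33.885$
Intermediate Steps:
$x = -27684$ ($x = 769 \left(-36\right) = -27684$)
$\frac{x}{817} = - \frac{27684}{817}$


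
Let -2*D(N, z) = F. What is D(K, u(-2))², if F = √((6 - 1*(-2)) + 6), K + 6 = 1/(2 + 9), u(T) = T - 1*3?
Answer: 7/2 ≈ 3.5000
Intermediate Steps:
u(T) = -3 + T (u(T) = T - 3 = -3 + T)
K = -65/11 (K = -6 + 1/(2 + 9) = -6 + 1/11 = -65/11 ≈ -5.9091)
F = √14 (F = √((6 + 2) + 6) = √(8 + 6) = √14 ≈ 3.7417)
D(N, z) = -√14/2
D(K, u(-2))² = (-√14/2)² = 7/2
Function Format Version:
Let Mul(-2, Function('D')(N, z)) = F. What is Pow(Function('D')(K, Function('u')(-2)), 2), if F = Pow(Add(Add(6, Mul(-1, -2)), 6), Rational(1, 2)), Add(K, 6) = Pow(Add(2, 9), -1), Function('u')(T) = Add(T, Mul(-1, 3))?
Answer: Rational(7, 2) ≈ 3.5000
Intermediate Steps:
Function('u')(T) = Add(-3, T) (Function('u')(T) = Add(T, -3) = Add(-3, T))
K = Rational(-65, 11) (K = Add(-6, Pow(Add(2, 9), -1)) = Add(-6, Pow(11, -1)) = Add(-6, Rational(1, 11)) = Rational(-65, 11) ≈ -5.9091)
F = Pow(14, Rational(1, 2)) (F = Pow(Add(Add(6, 2), 6), Rational(1, 2)) = Pow(Add(8, 6), Rational(1, 2)) = Pow(14, Rational(1, 2)) ≈ 3.7417)
Function('D')(N, z) = Mul(Rational(-1, 2), Pow(14, Rational(1, 2)))
Pow(Function('D')(K, Function('u')(-2)), 2) = Pow(Mul(Rational(-1, 2), Pow(14, Rational(1, 2))), 2) = Rational(7, 2)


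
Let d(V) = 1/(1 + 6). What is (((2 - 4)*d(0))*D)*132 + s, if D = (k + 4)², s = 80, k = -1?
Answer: -1816/7 ≈ -259.43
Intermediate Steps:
D = 9 (D = (-1 + 4)² = 3² = 9)
d(V) = ⅐ (d(V) = 1/7 = ⅐)
(((2 - 4)*d(0))*D)*132 + s = (((2 - 4)*(⅐))*9)*132 + 80 = (-2*⅐*9)*132 + 80 = -2/7*9*132 + 80 = -18/7*132 + 80 = -2376/7 + 80 = -1816/7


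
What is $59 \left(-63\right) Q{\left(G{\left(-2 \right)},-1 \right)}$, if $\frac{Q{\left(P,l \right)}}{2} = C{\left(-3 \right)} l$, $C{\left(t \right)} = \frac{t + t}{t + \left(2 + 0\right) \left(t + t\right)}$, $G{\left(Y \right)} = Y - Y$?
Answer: $\frac{14868}{5} \approx 2973.6$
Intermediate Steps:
$G{\left(Y \right)} = 0$
$C{\left(t \right)} = \frac{2}{5}$ ($C{\left(t \right)} = \frac{2 t}{t + 2 \cdot 2 t} = \frac{2 t}{t + 4 t} = \frac{2 t}{5 t} = 2 t \frac{1}{5 t} = \frac{2}{5}$)
$Q{\left(P,l \right)} = \frac{4 l}{5}$ ($Q{\left(P,l \right)} = 2 \frac{2 l}{5} = \frac{4 l}{5}$)
$59 \left(-63\right) Q{\left(G{\left(-2 \right)},-1 \right)} = 59 \left(-63\right) \frac{4}{5} \left(-1\right) = \left(-3717\right) \left(- \frac{4}{5}\right) = \frac{14868}{5}$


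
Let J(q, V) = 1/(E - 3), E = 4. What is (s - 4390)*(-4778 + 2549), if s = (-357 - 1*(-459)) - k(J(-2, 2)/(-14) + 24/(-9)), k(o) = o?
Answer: 133725883/14 ≈ 9.5518e+6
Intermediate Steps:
J(q, V) = 1 (J(q, V) = 1/(4 - 3) = 1/1 = 1)
s = 4399/42 (s = (-357 - 1*(-459)) - (1/(-14) + 24/(-9)) = (-357 + 459) - (1*(-1/14) + 24*(-1/9)) = 102 - (-1/14 - 8/3) = 102 - 1*(-115/42) = 102 + 115/42 = 4399/42 ≈ 104.74)
(s - 4390)*(-4778 + 2549) = (4399/42 - 4390)*(-4778 + 2549) = -179981/42*(-2229) = 133725883/14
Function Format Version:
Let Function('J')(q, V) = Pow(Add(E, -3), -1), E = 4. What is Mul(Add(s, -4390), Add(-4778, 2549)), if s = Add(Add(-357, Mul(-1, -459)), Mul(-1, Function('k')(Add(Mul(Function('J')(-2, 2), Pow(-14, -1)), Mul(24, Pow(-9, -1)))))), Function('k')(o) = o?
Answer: Rational(133725883, 14) ≈ 9.5518e+6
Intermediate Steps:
Function('J')(q, V) = 1 (Function('J')(q, V) = Pow(Add(4, -3), -1) = Pow(1, -1) = 1)
s = Rational(4399, 42) (s = Add(Add(-357, Mul(-1, -459)), Mul(-1, Add(Mul(1, Pow(-14, -1)), Mul(24, Pow(-9, -1))))) = Add(Add(-357, 459), Mul(-1, Add(Mul(1, Rational(-1, 14)), Mul(24, Rational(-1, 9))))) = Add(102, Mul(-1, Add(Rational(-1, 14), Rational(-8, 3)))) = Add(102, Mul(-1, Rational(-115, 42))) = Add(102, Rational(115, 42)) = Rational(4399, 42) ≈ 104.74)
Mul(Add(s, -4390), Add(-4778, 2549)) = Mul(Add(Rational(4399, 42), -4390), Add(-4778, 2549)) = Mul(Rational(-179981, 42), -2229) = Rational(133725883, 14)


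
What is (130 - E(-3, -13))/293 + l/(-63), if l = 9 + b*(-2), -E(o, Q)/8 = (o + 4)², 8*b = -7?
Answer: 22177/73836 ≈ 0.30035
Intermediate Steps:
b = -7/8 (b = (⅛)*(-7) = -7/8 ≈ -0.87500)
E(o, Q) = -8*(4 + o)² (E(o, Q) = -8*(o + 4)² = -8*(4 + o)²)
l = 43/4 (l = 9 - 7/8*(-2) = 9 + 7/4 = 43/4 ≈ 10.750)
(130 - E(-3, -13))/293 + l/(-63) = (130 - (-8)*(4 - 3)²)/293 + (43/4)/(-63) = (130 - (-8)*1²)*(1/293) + (43/4)*(-1/63) = (130 - (-8))*(1/293) - 43/252 = (130 - 1*(-8))*(1/293) - 43/252 = (130 + 8)*(1/293) - 43/252 = 138*(1/293) - 43/252 = 138/293 - 43/252 = 22177/73836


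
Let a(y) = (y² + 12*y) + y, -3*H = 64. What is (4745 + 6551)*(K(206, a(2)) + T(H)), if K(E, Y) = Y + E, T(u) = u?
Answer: 7274624/3 ≈ 2.4249e+6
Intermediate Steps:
H = -64/3 (H = -⅓*64 = -64/3 ≈ -21.333)
a(y) = y² + 13*y
K(E, Y) = E + Y
(4745 + 6551)*(K(206, a(2)) + T(H)) = (4745 + 6551)*((206 + 2*(13 + 2)) - 64/3) = 11296*((206 + 2*15) - 64/3) = 11296*((206 + 30) - 64/3) = 11296*(236 - 64/3) = 11296*(644/3) = 7274624/3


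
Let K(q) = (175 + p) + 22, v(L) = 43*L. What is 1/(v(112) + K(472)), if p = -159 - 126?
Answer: 1/4728 ≈ 0.00021151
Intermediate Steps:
p = -285
K(q) = -88 (K(q) = (175 - 285) + 22 = -110 + 22 = -88)
1/(v(112) + K(472)) = 1/(43*112 - 88) = 1/(4816 - 88) = 1/4728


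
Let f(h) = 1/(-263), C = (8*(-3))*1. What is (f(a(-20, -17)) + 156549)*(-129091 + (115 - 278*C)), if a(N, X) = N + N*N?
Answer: -5035547497344/263 ≈ -1.9147e+10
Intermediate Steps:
a(N, X) = N + N²
C = -24 (C = -24*1 = -24)
f(h) = -1/263
(f(a(-20, -17)) + 156549)*(-129091 + (115 - 278*C)) = (-1/263 + 156549)*(-129091 + (115 - 278*(-24))) = 41172386*(-129091 + (115 + 6672))/263 = 41172386*(-129091 + 6787)/263 = (41172386/263)*(-122304) = -5035547497344/263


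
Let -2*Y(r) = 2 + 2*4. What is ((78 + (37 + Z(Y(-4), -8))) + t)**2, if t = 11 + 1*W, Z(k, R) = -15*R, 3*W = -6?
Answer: 59536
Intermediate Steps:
W = -2 (W = (1/3)*(-6) = -2)
Y(r) = -5 (Y(r) = -(2 + 2*4)/2 = -(2 + 8)/2 = -1/2*10 = -5)
t = 9 (t = 11 + 1*(-2) = 11 - 2 = 9)
((78 + (37 + Z(Y(-4), -8))) + t)**2 = ((78 + (37 - 15*(-8))) + 9)**2 = ((78 + (37 + 120)) + 9)**2 = ((78 + 157) + 9)**2 = (235 + 9)**2 = 244**2 = 59536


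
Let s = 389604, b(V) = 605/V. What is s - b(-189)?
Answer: 73635761/189 ≈ 3.8961e+5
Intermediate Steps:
s - b(-189) = 389604 - 605/(-189) = 389604 - 605*(-1)/189 = 389604 - 1*(-605/189) = 389604 + 605/189 = 73635761/189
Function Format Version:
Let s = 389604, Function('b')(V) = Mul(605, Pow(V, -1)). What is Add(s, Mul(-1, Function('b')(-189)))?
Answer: Rational(73635761, 189) ≈ 3.8961e+5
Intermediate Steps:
Add(s, Mul(-1, Function('b')(-189))) = Add(389604, Mul(-1, Mul(605, Pow(-189, -1)))) = Add(389604, Mul(-1, Mul(605, Rational(-1, 189)))) = Add(389604, Mul(-1, Rational(-605, 189))) = Add(389604, Rational(605, 189)) = Rational(73635761, 189)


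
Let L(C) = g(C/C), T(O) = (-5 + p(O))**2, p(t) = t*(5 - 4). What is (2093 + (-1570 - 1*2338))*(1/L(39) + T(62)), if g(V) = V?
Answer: -5898750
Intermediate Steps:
p(t) = t (p(t) = t*1 = t)
T(O) = (-5 + O)**2
L(C) = 1 (L(C) = C/C = 1)
(2093 + (-1570 - 1*2338))*(1/L(39) + T(62)) = (2093 + (-1570 - 1*2338))*(1/1 + (-5 + 62)**2) = (2093 + (-1570 - 2338))*(1 + 57**2) = (2093 - 3908)*(1 + 3249) = -1815*3250 = -5898750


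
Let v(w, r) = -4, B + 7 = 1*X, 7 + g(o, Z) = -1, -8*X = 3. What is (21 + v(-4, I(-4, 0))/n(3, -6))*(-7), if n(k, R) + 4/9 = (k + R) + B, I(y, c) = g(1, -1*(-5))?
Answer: -116529/779 ≈ -149.59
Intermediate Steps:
X = -3/8 (X = -1/8*3 = -3/8 ≈ -0.37500)
g(o, Z) = -8 (g(o, Z) = -7 - 1 = -8)
B = -59/8 (B = -7 + 1*(-3/8) = -7 - 3/8 = -59/8 ≈ -7.3750)
I(y, c) = -8
n(k, R) = -563/72 + R + k (n(k, R) = -4/9 + ((k + R) - 59/8) = -4/9 + ((R + k) - 59/8) = -4/9 + (-59/8 + R + k) = -563/72 + R + k)
(21 + v(-4, I(-4, 0))/n(3, -6))*(-7) = (21 - 4/(-563/72 - 6 + 3))*(-7) = (21 - 4/(-779/72))*(-7) = (21 - 4*(-72/779))*(-7) = (21 + 288/779)*(-7) = (16647/779)*(-7) = -116529/779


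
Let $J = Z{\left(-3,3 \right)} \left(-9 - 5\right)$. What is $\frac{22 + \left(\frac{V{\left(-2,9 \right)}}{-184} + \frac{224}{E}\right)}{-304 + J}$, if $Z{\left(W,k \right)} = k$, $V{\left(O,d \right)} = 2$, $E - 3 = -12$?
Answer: $\frac{2401}{286488} \approx 0.0083808$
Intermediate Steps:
$E = -9$ ($E = 3 - 12 = -9$)
$J = -42$ ($J = 3 \left(-9 - 5\right) = 3 \left(-14\right) = -42$)
$\frac{22 + \left(\frac{V{\left(-2,9 \right)}}{-184} + \frac{224}{E}\right)}{-304 + J} = \frac{22 + \left(\frac{2}{-184} + \frac{224}{-9}\right)}{-304 - 42} = \frac{22 + \left(2 \left(- \frac{1}{184}\right) + 224 \left(- \frac{1}{9}\right)\right)}{-346} = \left(22 - \frac{20617}{828}\right) \left(- \frac{1}{346}\right) = \left(- \frac{2401}{828}\right) \left(- \frac{1}{346}\right) = \frac{2401}{286488}$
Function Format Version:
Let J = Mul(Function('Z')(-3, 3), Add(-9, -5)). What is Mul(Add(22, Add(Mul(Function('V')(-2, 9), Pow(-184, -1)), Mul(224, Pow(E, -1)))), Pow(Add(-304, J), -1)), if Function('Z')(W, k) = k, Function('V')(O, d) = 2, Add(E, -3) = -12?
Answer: Rational(2401, 286488) ≈ 0.0083808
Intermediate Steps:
E = -9 (E = Add(3, -12) = -9)
J = -42 (J = Mul(3, Add(-9, -5)) = Mul(3, -14) = -42)
Mul(Add(22, Add(Mul(Function('V')(-2, 9), Pow(-184, -1)), Mul(224, Pow(E, -1)))), Pow(Add(-304, J), -1)) = Mul(Add(22, Add(Mul(2, Pow(-184, -1)), Mul(224, Pow(-9, -1)))), Pow(Add(-304, -42), -1)) = Mul(Add(22, Add(Mul(2, Rational(-1, 184)), Mul(224, Rational(-1, 9)))), Pow(-346, -1)) = Mul(Add(22, Add(Rational(-1, 92), Rational(-224, 9))), Rational(-1, 346)) = Mul(Add(22, Rational(-20617, 828)), Rational(-1, 346)) = Mul(Rational(-2401, 828), Rational(-1, 346)) = Rational(2401, 286488)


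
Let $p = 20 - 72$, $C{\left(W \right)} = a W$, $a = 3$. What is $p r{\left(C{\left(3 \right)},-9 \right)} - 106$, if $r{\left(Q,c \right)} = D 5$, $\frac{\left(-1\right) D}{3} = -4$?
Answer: $-3226$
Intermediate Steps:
$D = 12$ ($D = \left(-3\right) \left(-4\right) = 12$)
$C{\left(W \right)} = 3 W$
$r{\left(Q,c \right)} = 60$ ($r{\left(Q,c \right)} = 12 \cdot 5 = 60$)
$p = -52$ ($p = 20 - 72 = -52$)
$p r{\left(C{\left(3 \right)},-9 \right)} - 106 = \left(-52\right) 60 - 106 = -3120 - 106 = -3226$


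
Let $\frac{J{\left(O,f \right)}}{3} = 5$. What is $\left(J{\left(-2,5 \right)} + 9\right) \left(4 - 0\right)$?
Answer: $96$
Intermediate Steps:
$J{\left(O,f \right)} = 15$ ($J{\left(O,f \right)} = 3 \cdot 5 = 15$)
$\left(J{\left(-2,5 \right)} + 9\right) \left(4 - 0\right) = \left(15 + 9\right) \left(4 - 0\right) = 24 \left(4 + 0\right) = 24 \cdot 4 = 96$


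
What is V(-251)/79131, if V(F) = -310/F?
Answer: 310/19861881 ≈ 1.5608e-5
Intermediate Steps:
V(-251)/79131 = -310/(-251)/79131 = -310*(-1/251)*(1/79131) = (310/251)*(1/79131) = 310/19861881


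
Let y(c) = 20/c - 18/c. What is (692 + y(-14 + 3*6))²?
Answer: 1918225/4 ≈ 4.7956e+5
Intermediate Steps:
y(c) = 2/c
(692 + y(-14 + 3*6))² = (692 + 2/(-14 + 3*6))² = (692 + 2/(-14 + 18))² = (692 + 2/4)² = (692 + 2*(¼))² = (692 + ½)² = (1385/2)² = 1918225/4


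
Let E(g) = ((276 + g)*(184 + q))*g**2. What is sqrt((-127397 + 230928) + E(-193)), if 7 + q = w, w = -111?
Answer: sqrt(204153553) ≈ 14288.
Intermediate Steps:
q = -118 (q = -7 - 111 = -118)
E(g) = g**2*(18216 + 66*g) (E(g) = ((276 + g)*(184 - 118))*g**2 = ((276 + g)*66)*g**2 = (18216 + 66*g)*g**2 = g**2*(18216 + 66*g))
sqrt((-127397 + 230928) + E(-193)) = sqrt((-127397 + 230928) + 66*(-193)**2*(276 - 193)) = sqrt(103531 + 66*37249*83) = sqrt(103531 + 204050022) = sqrt(204153553)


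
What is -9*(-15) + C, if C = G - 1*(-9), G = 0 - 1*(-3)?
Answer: 147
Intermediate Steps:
G = 3 (G = 0 + 3 = 3)
C = 12 (C = 3 - 1*(-9) = 3 + 9 = 12)
-9*(-15) + C = -9*(-15) + 12 = 135 + 12 = 147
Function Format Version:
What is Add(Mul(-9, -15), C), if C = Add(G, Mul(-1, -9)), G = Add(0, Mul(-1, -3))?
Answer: 147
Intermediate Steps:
G = 3 (G = Add(0, 3) = 3)
C = 12 (C = Add(3, Mul(-1, -9)) = Add(3, 9) = 12)
Add(Mul(-9, -15), C) = Add(Mul(-9, -15), 12) = Add(135, 12) = 147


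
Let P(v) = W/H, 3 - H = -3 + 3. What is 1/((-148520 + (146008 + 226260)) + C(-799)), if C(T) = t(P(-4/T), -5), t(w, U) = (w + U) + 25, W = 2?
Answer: 3/671306 ≈ 4.4689e-6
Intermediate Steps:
H = 3 (H = 3 - (-3 + 3) = 3 - 1*0 = 3 + 0 = 3)
P(v) = 2/3
t(w, U) = 25 + U + w (t(w, U) = (U + w) + 25 = 25 + U + w)
C(T) = 62/3 (C(T) = 25 - 5 + 2/3 = 62/3)
1/((-148520 + (146008 + 226260)) + C(-799)) = 1/((-148520 + (146008 + 226260)) + 62/3) = 1/((-148520 + 372268) + 62/3) = 1/(223748 + 62/3) = 1/(671306/3) = 3/671306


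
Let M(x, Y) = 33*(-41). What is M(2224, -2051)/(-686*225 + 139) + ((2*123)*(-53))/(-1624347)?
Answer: 1402781503/83497391739 ≈ 0.016800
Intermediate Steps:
M(x, Y) = -1353
M(2224, -2051)/(-686*225 + 139) + ((2*123)*(-53))/(-1624347) = -1353/(-686*225 + 139) + ((2*123)*(-53))/(-1624347) = -1353/(-154350 + 139) + (246*(-53))*(-1/1624347) = -1353/(-154211) - 13038*(-1/1624347) = -1353*(-1/154211) + 4346/541449 = 1353/154211 + 4346/541449 = 1402781503/83497391739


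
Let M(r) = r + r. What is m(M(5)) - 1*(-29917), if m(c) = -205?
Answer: 29712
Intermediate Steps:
M(r) = 2*r
m(M(5)) - 1*(-29917) = -205 - 1*(-29917) = -205 + 29917 = 29712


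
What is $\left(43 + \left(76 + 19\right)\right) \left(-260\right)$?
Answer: $-35880$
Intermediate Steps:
$\left(43 + \left(76 + 19\right)\right) \left(-260\right) = \left(43 + 95\right) \left(-260\right) = 138 \left(-260\right) = -35880$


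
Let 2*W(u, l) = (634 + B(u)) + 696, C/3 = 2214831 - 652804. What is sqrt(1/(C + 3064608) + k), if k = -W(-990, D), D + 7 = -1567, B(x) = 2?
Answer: I*sqrt(40008737855413497)/7750689 ≈ 25.807*I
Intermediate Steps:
C = 4686081 (C = 3*(2214831 - 652804) = 3*1562027 = 4686081)
D = -1574 (D = -7 - 1567 = -1574)
W(u, l) = 666 (W(u, l) = ((634 + 2) + 696)/2 = (636 + 696)/2 = (1/2)*1332 = 666)
k = -666 (k = -1*666 = -666)
sqrt(1/(C + 3064608) + k) = sqrt(1/(4686081 + 3064608) - 666) = sqrt(1/7750689 - 666) = sqrt(-5161958873/7750689) = I*sqrt(40008737855413497)/7750689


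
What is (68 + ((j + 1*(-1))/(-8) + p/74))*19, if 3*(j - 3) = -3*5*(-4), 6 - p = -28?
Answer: 184775/148 ≈ 1248.5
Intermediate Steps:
p = 34 (p = 6 - 1*(-28) = 6 + 28 = 34)
j = 23 (j = 3 + (-3*5*(-4))/3 = 3 + (-15*(-4))/3 = 3 + (1/3)*60 = 3 + 20 = 23)
(68 + ((j + 1*(-1))/(-8) + p/74))*19 = (68 + ((23 + 1*(-1))/(-8) + 34/74))*19 = (68 + ((23 - 1)*(-1/8) + 34*(1/74)))*19 = (68 + (22*(-1/8) + 17/37))*19 = (68 + (-11/4 + 17/37))*19 = (68 - 339/148)*19 = (9725/148)*19 = 184775/148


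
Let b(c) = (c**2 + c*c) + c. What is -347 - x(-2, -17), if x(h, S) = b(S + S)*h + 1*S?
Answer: 4226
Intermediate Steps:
b(c) = c + 2*c**2 (b(c) = (c**2 + c**2) + c = 2*c**2 + c = c + 2*c**2)
x(h, S) = S + 2*S*h*(1 + 4*S) (x(h, S) = ((S + S)*(1 + 2*(S + S)))*h + 1*S = ((2*S)*(1 + 2*(2*S)))*h + S = ((2*S)*(1 + 4*S))*h + S = (2*S*(1 + 4*S))*h + S = 2*S*h*(1 + 4*S) + S = S + 2*S*h*(1 + 4*S))
-347 - x(-2, -17) = -347 - (-17)*(1 + 2*(-2)*(1 + 4*(-17))) = -347 - (-17)*(1 + 2*(-2)*(1 - 68)) = -347 - (-17)*(1 + 2*(-2)*(-67)) = -347 - (-17)*(1 + 268) = -347 - (-17)*269 = -347 - 1*(-4573) = -347 + 4573 = 4226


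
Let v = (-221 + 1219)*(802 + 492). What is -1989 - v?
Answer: -1293401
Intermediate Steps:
v = 1291412 (v = 998*1294 = 1291412)
-1989 - v = -1989 - 1*1291412 = -1989 - 1291412 = -1293401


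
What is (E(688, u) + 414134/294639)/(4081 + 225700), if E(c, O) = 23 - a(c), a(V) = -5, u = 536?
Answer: 8664026/67702444059 ≈ 0.00012797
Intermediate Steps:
E(c, O) = 28 (E(c, O) = 23 - 1*(-5) = 23 + 5 = 28)
(E(688, u) + 414134/294639)/(4081 + 225700) = (28 + 414134/294639)/(4081 + 225700) = (28 + 414134*(1/294639))/229781 = (28 + 414134/294639)*(1/229781) = (8664026/294639)*(1/229781) = 8664026/67702444059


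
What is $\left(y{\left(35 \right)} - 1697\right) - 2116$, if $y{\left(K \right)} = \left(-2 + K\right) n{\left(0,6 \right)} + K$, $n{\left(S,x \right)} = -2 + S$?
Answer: $-3844$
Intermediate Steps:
$y{\left(K \right)} = 4 - K$ ($y{\left(K \right)} = \left(-2 + K\right) \left(-2 + 0\right) + K = \left(-2 + K\right) \left(-2\right) + K = \left(4 - 2 K\right) + K = 4 - K$)
$\left(y{\left(35 \right)} - 1697\right) - 2116 = \left(\left(4 - 35\right) - 1697\right) - 2116 = \left(-31 - 1697\right) - 2116 = -1728 - 2116 = -3844$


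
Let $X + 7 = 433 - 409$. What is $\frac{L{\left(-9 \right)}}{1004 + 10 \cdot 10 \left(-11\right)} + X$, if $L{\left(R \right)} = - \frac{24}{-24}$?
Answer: $\frac{1631}{96} \approx 16.99$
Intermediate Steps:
$X = 17$ ($X = -7 + \left(433 - 409\right) = -7 + 24 = 17$)
$L{\left(R \right)} = 1$ ($L{\left(R \right)} = \left(-24\right) \left(- \frac{1}{24}\right) = 1$)
$\frac{L{\left(-9 \right)}}{1004 + 10 \cdot 10 \left(-11\right)} + X = \frac{1}{1004 + 10 \cdot 10 \left(-11\right)} 1 + 17 = \frac{1}{1004 + 100 \left(-11\right)} 1 + 17 = \frac{1}{1004 - 1100} \cdot 1 + 17 = \frac{1}{-96} \cdot 1 + 17 = \left(- \frac{1}{96}\right) 1 + 17 = - \frac{1}{96} + 17 = \frac{1631}{96}$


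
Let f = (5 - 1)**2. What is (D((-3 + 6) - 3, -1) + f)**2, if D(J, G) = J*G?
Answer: 256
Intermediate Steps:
D(J, G) = G*J
f = 16 (f = 4**2 = 16)
(D((-3 + 6) - 3, -1) + f)**2 = (-((-3 + 6) - 3) + 16)**2 = (-(3 - 3) + 16)**2 = (-1*0 + 16)**2 = (0 + 16)**2 = 16**2 = 256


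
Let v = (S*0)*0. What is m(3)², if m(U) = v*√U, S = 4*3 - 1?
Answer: 0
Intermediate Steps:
S = 11 (S = 12 - 1 = 11)
v = 0 (v = (11*0)*0 = 0*0 = 0)
m(U) = 0 (m(U) = 0*√U = 0)
m(3)² = 0² = 0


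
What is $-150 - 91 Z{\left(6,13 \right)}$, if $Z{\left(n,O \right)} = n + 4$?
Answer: $-1060$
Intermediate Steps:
$Z{\left(n,O \right)} = 4 + n$
$-150 - 91 Z{\left(6,13 \right)} = -150 - 91 \left(4 + 6\right) = -150 - 910 = -1060$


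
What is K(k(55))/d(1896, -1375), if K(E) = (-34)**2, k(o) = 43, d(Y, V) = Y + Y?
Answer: 289/948 ≈ 0.30485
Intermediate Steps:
d(Y, V) = 2*Y
K(E) = 1156
K(k(55))/d(1896, -1375) = 1156/((2*1896)) = 1156/3792 = 1156*(1/3792) = 289/948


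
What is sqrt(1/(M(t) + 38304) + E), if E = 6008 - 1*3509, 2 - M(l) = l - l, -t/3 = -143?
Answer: sqrt(3666906778670)/38306 ≈ 49.990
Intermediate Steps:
t = 429 (t = -3*(-143) = 429)
M(l) = 2 (M(l) = 2 - (l - l) = 2 - 1*0 = 2 + 0 = 2)
E = 2499 (E = 6008 - 3509 = 2499)
sqrt(1/(M(t) + 38304) + E) = sqrt(1/(2 + 38304) + 2499) = sqrt(1/38306 + 2499) = sqrt(95726695/38306) = sqrt(3666906778670)/38306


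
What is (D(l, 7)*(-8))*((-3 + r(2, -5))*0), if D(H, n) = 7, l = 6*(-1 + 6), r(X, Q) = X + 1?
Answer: 0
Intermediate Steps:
r(X, Q) = 1 + X
l = 30 (l = 6*5 = 30)
(D(l, 7)*(-8))*((-3 + r(2, -5))*0) = (7*(-8))*((-3 + (1 + 2))*0) = -56*(-3 + 3)*0 = -0*0 = -56*0 = 0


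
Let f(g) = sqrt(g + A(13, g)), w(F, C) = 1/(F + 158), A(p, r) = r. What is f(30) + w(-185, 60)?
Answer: -1/27 + 2*sqrt(15) ≈ 7.7089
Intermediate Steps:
w(F, C) = 1/(158 + F)
f(g) = sqrt(2)*sqrt(g) (f(g) = sqrt(g + g) = sqrt(2*g) = sqrt(2)*sqrt(g))
f(30) + w(-185, 60) = sqrt(2)*sqrt(30) + 1/(158 - 185) = 2*sqrt(15) + 1/(-27) = 2*sqrt(15) - 1/27 = -1/27 + 2*sqrt(15)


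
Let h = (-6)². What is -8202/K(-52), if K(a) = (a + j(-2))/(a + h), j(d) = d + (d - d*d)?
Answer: -10936/5 ≈ -2187.2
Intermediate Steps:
j(d) = -d² + 2*d (j(d) = d + (d - d²) = -d² + 2*d)
h = 36
K(a) = (-8 + a)/(36 + a) (K(a) = (a - 2*(2 - 1*(-2)))/(a + 36) = (a - 2*(2 + 2))/(36 + a) = (a - 2*4)/(36 + a) = (a - 8)/(36 + a) = (-8 + a)/(36 + a))
-8202/K(-52) = -8202*(36 - 52)/(-8 - 52) = -8202/(-60/(-16)) = -8202/((-1/16*(-60))) = -8202/15/4 = -8202*4/15 = -10936/5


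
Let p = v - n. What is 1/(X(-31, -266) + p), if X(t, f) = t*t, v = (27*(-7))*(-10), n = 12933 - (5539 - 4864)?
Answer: -1/9407 ≈ -0.00010630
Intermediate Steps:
n = 12258 (n = 12933 - 1*675 = 12933 - 675 = 12258)
v = 1890 (v = -189*(-10) = 1890)
X(t, f) = t**2
p = -10368 (p = 1890 - 1*12258 = 1890 - 12258 = -10368)
1/(X(-31, -266) + p) = 1/((-31)**2 - 10368) = 1/(961 - 10368) = 1/(-9407) = -1/9407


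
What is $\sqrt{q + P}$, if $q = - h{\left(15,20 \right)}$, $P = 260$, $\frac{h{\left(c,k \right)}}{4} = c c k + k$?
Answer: $18 i \sqrt{55} \approx 133.49 i$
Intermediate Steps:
$h{\left(c,k \right)} = 4 k + 4 k c^{2}$ ($h{\left(c,k \right)} = 4 \left(c c k + k\right) = 4 \left(c^{2} k + k\right) = 4 \left(k c^{2} + k\right) = 4 \left(k + k c^{2}\right) = 4 k + 4 k c^{2}$)
$q = -18080$ ($q = - 4 \cdot 20 \left(1 + 15^{2}\right) = - 4 \cdot 20 \left(1 + 225\right) = - 4 \cdot 20 \cdot 226 = \left(-1\right) 18080 = -18080$)
$\sqrt{q + P} = \sqrt{-18080 + 260} = \sqrt{-17820} = 18 i \sqrt{55}$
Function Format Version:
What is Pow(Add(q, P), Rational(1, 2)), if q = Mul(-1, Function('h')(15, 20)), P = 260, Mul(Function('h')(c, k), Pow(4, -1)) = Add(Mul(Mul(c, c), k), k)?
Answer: Mul(18, I, Pow(55, Rational(1, 2))) ≈ Mul(133.49, I)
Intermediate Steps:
Function('h')(c, k) = Add(Mul(4, k), Mul(4, k, Pow(c, 2))) (Function('h')(c, k) = Mul(4, Add(Mul(Mul(c, c), k), k)) = Mul(4, Add(Mul(Pow(c, 2), k), k)) = Mul(4, Add(Mul(k, Pow(c, 2)), k)) = Mul(4, Add(k, Mul(k, Pow(c, 2)))) = Add(Mul(4, k), Mul(4, k, Pow(c, 2))))
q = -18080 (q = Mul(-1, Mul(4, 20, Add(1, Pow(15, 2)))) = Mul(-1, Mul(4, 20, Add(1, 225))) = Mul(-1, Mul(4, 20, 226)) = Mul(-1, 18080) = -18080)
Pow(Add(q, P), Rational(1, 2)) = Pow(Add(-18080, 260), Rational(1, 2)) = Pow(-17820, Rational(1, 2)) = Mul(18, I, Pow(55, Rational(1, 2)))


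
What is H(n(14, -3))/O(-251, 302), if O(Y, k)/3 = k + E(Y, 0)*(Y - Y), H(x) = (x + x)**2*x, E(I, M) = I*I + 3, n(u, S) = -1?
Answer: -2/453 ≈ -0.0044150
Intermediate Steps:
E(I, M) = 3 + I**2 (E(I, M) = I**2 + 3 = 3 + I**2)
H(x) = 4*x**3 (H(x) = (2*x)**2*x = (4*x**2)*x = 4*x**3)
O(Y, k) = 3*k (O(Y, k) = 3*(k + (3 + Y**2)*(Y - Y)) = 3*(k + (3 + Y**2)*0) = 3*(k + 0) = 3*k)
H(n(14, -3))/O(-251, 302) = (4*(-1)**3)/((3*302)) = (4*(-1))/906 = -4*1/906 = -2/453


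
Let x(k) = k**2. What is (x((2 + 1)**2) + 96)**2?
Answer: 31329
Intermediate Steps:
(x((2 + 1)**2) + 96)**2 = (((2 + 1)**2)**2 + 96)**2 = ((3**2)**2 + 96)**2 = (9**2 + 96)**2 = (81 + 96)**2 = 177**2 = 31329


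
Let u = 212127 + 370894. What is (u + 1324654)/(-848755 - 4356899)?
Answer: -1907675/5205654 ≈ -0.36646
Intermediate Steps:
u = 583021
(u + 1324654)/(-848755 - 4356899) = (583021 + 1324654)/(-848755 - 4356899) = 1907675/(-5205654) = 1907675*(-1/5205654) = -1907675/5205654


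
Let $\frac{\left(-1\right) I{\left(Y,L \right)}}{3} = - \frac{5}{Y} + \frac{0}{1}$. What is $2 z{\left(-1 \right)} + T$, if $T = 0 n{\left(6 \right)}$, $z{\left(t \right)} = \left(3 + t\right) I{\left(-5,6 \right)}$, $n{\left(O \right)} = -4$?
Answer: $-12$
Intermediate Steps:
$I{\left(Y,L \right)} = \frac{15}{Y}$ ($I{\left(Y,L \right)} = - 3 \left(- \frac{5}{Y} + \frac{0}{1}\right) = - 3 \left(- \frac{5}{Y} + 0 \cdot 1\right) = - 3 \left(- \frac{5}{Y} + 0\right) = - 3 \left(- \frac{5}{Y}\right) = \frac{15}{Y}$)
$z{\left(t \right)} = -9 - 3 t$ ($z{\left(t \right)} = \left(3 + t\right) \frac{15}{-5} = \left(3 + t\right) 15 \left(- \frac{1}{5}\right) = \left(3 + t\right) \left(-3\right) = -9 - 3 t$)
$T = 0$ ($T = 0 \left(-4\right) = 0$)
$2 z{\left(-1 \right)} + T = 2 \left(-9 - -3\right) + 0 = 2 \left(-9 + 3\right) + 0 = 2 \left(-6\right) + 0 = -12 + 0 = -12$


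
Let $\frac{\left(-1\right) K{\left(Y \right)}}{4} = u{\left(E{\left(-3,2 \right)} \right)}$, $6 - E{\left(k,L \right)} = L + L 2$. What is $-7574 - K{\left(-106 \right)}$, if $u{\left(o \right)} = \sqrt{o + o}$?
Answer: $-7574$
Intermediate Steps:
$E{\left(k,L \right)} = 6 - 3 L$ ($E{\left(k,L \right)} = 6 - \left(L + L 2\right) = 6 - \left(L + 2 L\right) = 6 - 3 L$)
$u{\left(o \right)} = \sqrt{2} \sqrt{o}$ ($u{\left(o \right)} = \sqrt{2 o} = \sqrt{2} \sqrt{o}$)
$K{\left(Y \right)} = 0$ ($K{\left(Y \right)} = - 4 \sqrt{2} \sqrt{6 - 6} = - 4 \sqrt{2} \sqrt{0} = - 4 \sqrt{2} \cdot 0 = \left(-4\right) 0 = 0$)
$-7574 - K{\left(-106 \right)} = -7574 - 0 = -7574 + 0 = -7574$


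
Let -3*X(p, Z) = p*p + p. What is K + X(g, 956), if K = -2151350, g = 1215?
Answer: -2643830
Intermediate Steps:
X(p, Z) = -p/3 - p²/3 (X(p, Z) = -(p*p + p)/3 = -(p² + p)/3 = -(p + p²)/3 = -p/3 - p²/3)
K + X(g, 956) = -2151350 - ⅓*1215*(1 + 1215) = -2151350 - ⅓*1215*1216 = -2151350 - 492480 = -2643830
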